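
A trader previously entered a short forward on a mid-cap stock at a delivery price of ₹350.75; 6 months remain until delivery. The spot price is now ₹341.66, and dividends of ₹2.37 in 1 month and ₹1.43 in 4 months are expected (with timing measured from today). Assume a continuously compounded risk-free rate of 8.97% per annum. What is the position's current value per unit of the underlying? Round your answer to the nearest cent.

-₹2.55

PV(remaining dividends) I = 2.37·e^(−0.0897·1/12) + 1.43·e^(−0.0897·4/12) = 3.7402
Current forward F = (S − I)·e^(rT) = (341.66 − 3.7402)·e^(0.0897·6/12) = 337.9198 × 1.045871 = 353.4205
Value (long) = (F − K)·e^(−rT) = (353.4205 − 350.75) × 0.956141 = 2.5534
Short position value = −(long value) = -₹2.55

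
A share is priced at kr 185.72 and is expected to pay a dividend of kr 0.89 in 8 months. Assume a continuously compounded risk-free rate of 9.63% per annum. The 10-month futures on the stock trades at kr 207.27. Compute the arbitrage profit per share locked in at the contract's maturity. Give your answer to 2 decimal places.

PV(dividends) I = 0.89·e^(−0.0963·8/12) = 0.8347
Fair futures F* = (S − I)·e^(rT) = (185.72 − 0.8347)·e^0.080250 = 184.8853 × 1.083558 = 200.3339
Market kr 207.27 > fair 200.3339: forward overpriced → cash-and-carry (borrow at r, buy the stock and collect the dividends, short the forward).
Profit at T = |F_mkt − F*| = |207.27 − 200.3339| = kr 6.94 per share

kr 6.94 per share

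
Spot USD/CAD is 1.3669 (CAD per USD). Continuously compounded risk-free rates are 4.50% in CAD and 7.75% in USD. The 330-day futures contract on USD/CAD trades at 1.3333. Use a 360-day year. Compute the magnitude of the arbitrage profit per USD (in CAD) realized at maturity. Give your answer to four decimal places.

0.0065 per USD (in CAD)

Fair futures: F* = S·e^(carry·T), with carry = (r_CAD − r_USD) = 0.0450 − 0.0775 = -0.0325
F* = 1.3669 · e^(-0.0325 × 330/360) = 1.3669 · e^-0.029792 = 1.3669 × 0.970647 = 1.3268
Market 1.3333 > fair 1.3268: forward overpriced → cash-and-carry (buy spot, short the forward).
At maturity, profit = |F_mkt − F*| = |1.3333 − 1.3268| = 0.0065 per USD (in CAD)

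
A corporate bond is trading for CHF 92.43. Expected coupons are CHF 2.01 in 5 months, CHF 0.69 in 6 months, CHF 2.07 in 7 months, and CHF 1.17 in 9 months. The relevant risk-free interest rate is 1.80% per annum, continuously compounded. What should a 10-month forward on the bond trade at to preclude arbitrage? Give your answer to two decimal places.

PV(coupons) I = 2.01·e^(−0.0180·5/12) + 0.69·e^(−0.0180·6/12) + 2.07·e^(−0.0180·7/12) + 1.17·e^(−0.0180·9/12)
I = 1.9950 + 0.6838 + 2.0484 + 1.1543 = 5.8815
F = (S − I)·e^(rT) = (92.43 − 5.8815) · e^(0.0180·10/12)
= 86.5485 · e^0.015000 = 86.5485 × 1.015113 = CHF 87.86

CHF 87.86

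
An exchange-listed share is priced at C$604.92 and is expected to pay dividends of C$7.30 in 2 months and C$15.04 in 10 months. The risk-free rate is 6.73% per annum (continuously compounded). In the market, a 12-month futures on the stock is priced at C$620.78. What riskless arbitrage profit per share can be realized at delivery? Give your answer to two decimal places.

PV(dividends) I = 7.30·e^(−0.0673·2/12) + 15.04·e^(−0.0673·10/12) = 21.4383
Fair futures F* = (S − I)·e^(rT) = (604.92 − 21.4383)·e^0.067300 = 583.4817 × 1.069616 = 624.1014
Market C$620.78 < fair 624.1014: forward underpriced → reverse cash-and-carry (short the stock, invest proceeds at r, pay the dividends, go long the forward).
Profit at T = |F_mkt − F*| = |620.78 − 624.1014| = C$3.32 per share

C$3.32 per share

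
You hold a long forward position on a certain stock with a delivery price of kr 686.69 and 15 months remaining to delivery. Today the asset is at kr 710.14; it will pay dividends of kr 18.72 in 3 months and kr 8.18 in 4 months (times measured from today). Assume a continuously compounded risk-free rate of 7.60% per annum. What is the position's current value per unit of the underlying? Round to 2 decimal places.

kr 59.34

PV(remaining dividends) I = 18.72·e^(−0.0760·3/12) + 8.18·e^(−0.0760·4/12) = 26.3431
Current forward F = (S − I)·e^(rT) = (710.14 − 26.3431)·e^(0.0760·15/12) = 683.7969 × 1.099659 = 751.9434
Value (long) = (F − K)·e^(−rT) = (751.9434 − 686.69) × 0.909373 = 59.3397
Value = kr 59.34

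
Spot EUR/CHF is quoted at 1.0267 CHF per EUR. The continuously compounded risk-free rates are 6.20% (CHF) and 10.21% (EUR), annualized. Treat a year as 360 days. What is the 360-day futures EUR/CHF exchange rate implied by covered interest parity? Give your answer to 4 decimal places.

F = S·e^((r_CHF − r_EUR)T) = 1.0267 · e^((0.0620 − 0.1021) × 360/360)
= 1.0267 · e^-0.040100 = 1.0267 × 0.960693
F = 0.9863 CHF per EUR

0.9863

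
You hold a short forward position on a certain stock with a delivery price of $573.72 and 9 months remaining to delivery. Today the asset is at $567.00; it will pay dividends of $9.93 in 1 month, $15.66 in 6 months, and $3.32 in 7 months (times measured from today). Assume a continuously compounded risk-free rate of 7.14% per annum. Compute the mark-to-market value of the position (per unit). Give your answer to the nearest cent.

$4.97

PV(remaining dividends) I = 9.93·e^(−0.0714·1/12) + 15.66·e^(−0.0714·6/12) + 3.32·e^(−0.0714·7/12) = 28.1665
Current forward F = (S − I)·e^(rT) = (567.00 − 28.1665)·e^(0.0714·9/12) = 538.8335 × 1.055010 = 568.4747
Value (long) = (F − K)·e^(−rT) = (568.4747 − 573.72) × 0.947859 = -4.9718
Short position value = −(long value) = $4.97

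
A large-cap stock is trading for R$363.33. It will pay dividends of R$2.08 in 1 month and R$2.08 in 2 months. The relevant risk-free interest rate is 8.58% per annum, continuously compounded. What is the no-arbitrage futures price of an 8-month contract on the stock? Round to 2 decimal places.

PV(dividends) I = 2.08·e^(−0.0858·1/12) + 2.08·e^(−0.0858·2/12)
I = 2.0652 + 2.0505 = 4.1157
F = (S − I)·e^(rT) = (363.33 − 4.1157) · e^(0.0858·8/12)
= 359.2143 · e^0.057200 = 359.2143 × 1.058868 = R$380.36

R$380.36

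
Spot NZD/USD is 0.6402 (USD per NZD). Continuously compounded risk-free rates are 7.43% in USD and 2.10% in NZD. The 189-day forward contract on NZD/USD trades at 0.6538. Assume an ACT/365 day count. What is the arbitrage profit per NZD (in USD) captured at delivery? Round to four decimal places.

Fair forward: F* = S·e^(carry·T), with carry = (r_USD − r_NZD) = 0.0743 − 0.0210 = 0.0533
F* = 0.6402 · e^(0.0533 × 189/365) = 0.6402 · e^0.027599 = 0.6402 × 1.027983 = 0.6581
Market 0.6538 < fair 0.6581: forward underpriced → reverse cash-and-carry (short spot, go long the forward).
At maturity, profit = |F_mkt − F*| = |0.6538 − 0.6581| = 0.0043 per NZD (in USD)

0.0043 per NZD (in USD)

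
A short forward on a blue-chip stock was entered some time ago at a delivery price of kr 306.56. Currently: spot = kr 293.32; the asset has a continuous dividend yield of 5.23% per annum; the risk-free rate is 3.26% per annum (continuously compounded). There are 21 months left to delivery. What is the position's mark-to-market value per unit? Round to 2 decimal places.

kr 21.89

Current fair forward for the remaining 21 months: F = S·e^((r − q)·T), (r − q) = 0.0326 − 0.0523 = -0.0197
F = 293.32 · e^(-0.0197 × 21/12) = 293.32 × 0.966112 = 283.3800
Value of long forward = (F − K)·e^(−rT) = (283.3800 − 306.56) · e^(−0.0326·21/12)
= -23.1800 × 0.944547 = -21.89
Short position value = −(long value) = kr 21.89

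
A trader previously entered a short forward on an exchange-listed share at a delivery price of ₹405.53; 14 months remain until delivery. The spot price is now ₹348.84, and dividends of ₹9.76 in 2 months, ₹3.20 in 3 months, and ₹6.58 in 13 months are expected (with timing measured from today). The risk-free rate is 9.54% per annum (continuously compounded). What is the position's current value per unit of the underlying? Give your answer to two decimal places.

PV(remaining dividends) I = 9.76·e^(−0.0954·2/12) + 3.20·e^(−0.0954·3/12) + 6.58·e^(−0.0954·13/12) = 18.6645
Current forward F = (S − I)·e^(rT) = (348.84 − 18.6645)·e^(0.0954·14/12) = 330.1755 × 1.117730 = 369.0471
Value (long) = (F − K)·e^(−rT) = (369.0471 − 405.53) × 0.894670 = -32.6402
Short position value = −(long value) = ₹32.64

₹32.64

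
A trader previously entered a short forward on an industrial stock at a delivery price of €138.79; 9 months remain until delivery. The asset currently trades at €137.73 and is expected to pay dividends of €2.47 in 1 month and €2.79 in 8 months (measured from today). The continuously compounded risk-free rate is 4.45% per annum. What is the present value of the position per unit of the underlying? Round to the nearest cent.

PV(remaining dividends) I = 2.47·e^(−0.0445·1/12) + 2.79·e^(−0.0445·8/12) = 5.1693
Current forward F = (S − I)·e^(rT) = (137.73 − 5.1693)·e^(0.0445·9/12) = 132.5607 × 1.033938 = 137.0595
Value (long) = (F − K)·e^(−rT) = (137.0595 − 138.79) × 0.967176 = -1.6737
Short position value = −(long value) = €1.67

€1.67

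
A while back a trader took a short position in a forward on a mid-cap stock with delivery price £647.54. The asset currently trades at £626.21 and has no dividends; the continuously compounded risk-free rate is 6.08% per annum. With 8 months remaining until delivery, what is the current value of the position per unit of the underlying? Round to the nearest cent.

-£4.39

Current fair forward for the remaining 8 months: F = S·e^(r·T), r = 0.0608
F = 626.21 · e^(0.0608 × 8/12) = 626.21 × 1.041366 = 652.1138
Value of long forward = (F − K)·e^(−rT) = (652.1138 − 647.54) · e^(−0.0608·8/12)
= 4.5738 × 0.960277 = 4.39
Short position value = −(long value) = -£4.39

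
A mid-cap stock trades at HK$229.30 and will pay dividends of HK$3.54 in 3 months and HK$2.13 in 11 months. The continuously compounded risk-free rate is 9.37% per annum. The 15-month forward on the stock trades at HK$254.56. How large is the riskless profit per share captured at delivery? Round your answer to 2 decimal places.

PV(dividends) I = 3.54·e^(−0.0937·3/12) + 2.13·e^(−0.0937·11/12) = 5.4127
Fair forward F* = (S − I)·e^(rT) = (229.30 − 5.4127)·e^0.117125 = 223.8873 × 1.124260 = 251.7075
Market HK$254.56 > fair 251.7075: forward overpriced → cash-and-carry (borrow at r, buy the stock and collect the dividends, short the forward).
Profit at T = |F_mkt − F*| = |254.56 − 251.7075| = HK$2.85 per share

HK$2.85 per share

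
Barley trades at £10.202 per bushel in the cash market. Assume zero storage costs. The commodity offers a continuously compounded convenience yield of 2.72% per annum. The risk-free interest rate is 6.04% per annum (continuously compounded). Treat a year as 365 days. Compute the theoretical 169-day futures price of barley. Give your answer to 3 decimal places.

Net carry = r + u − y = 0.0604 + 0.0000 − 0.0272 = 0.0332
F = S·e^((r+u−y)T) = 10.202 · e^(0.0332 × 169/365) = 10.202 · e^0.015372
= 10.202 × 1.015491 = £10.360 per bushel

£10.360 per bushel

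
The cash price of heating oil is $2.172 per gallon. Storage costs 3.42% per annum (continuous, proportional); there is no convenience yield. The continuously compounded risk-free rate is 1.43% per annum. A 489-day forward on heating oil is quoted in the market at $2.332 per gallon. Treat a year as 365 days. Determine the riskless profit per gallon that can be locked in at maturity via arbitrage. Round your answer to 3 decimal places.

$0.014 per gallon

Fair forward: F* = S·e^(carry·T), with carry = (r + u) = 0.0143 + 0.0342 = 0.0485
F* = 2.172 · e^(0.0485 × 489/365) = 2.172 · e^0.064977 = 2.172 × 1.067134 = $2.3178
Market $2.332 > fair $2.3178: forward overpriced → cash-and-carry (buy spot, short the forward).
At maturity, profit = |F_mkt − F*| = |2.332 − 2.3178| = $0.014 per gallon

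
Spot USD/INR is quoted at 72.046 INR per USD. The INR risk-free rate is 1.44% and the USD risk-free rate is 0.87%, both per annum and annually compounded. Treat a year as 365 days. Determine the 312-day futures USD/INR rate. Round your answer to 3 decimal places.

72.394

By covered interest parity, F = S · (1+r_INR)^T / (1+r_USD)^T
= 72.046 × 1.012296 / 1.007432 = 72.046 × 1.004828
F = 72.394 INR per USD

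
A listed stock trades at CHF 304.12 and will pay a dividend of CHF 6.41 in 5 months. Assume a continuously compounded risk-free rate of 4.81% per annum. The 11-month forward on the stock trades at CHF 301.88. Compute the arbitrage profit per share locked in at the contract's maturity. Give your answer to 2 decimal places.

PV(dividends) I = 6.41·e^(−0.0481·5/12) = 6.2828
Fair forward F* = (S − I)·e^(rT) = (304.12 − 6.2828)·e^0.044092 = 297.8372 × 1.045078 = 311.2631
Market CHF 301.88 < fair 311.2631: forward underpriced → reverse cash-and-carry (short the stock, invest proceeds at r, pay the dividends, go long the forward).
Profit at T = |F_mkt − F*| = |301.88 − 311.2631| = CHF 9.38 per share

CHF 9.38 per share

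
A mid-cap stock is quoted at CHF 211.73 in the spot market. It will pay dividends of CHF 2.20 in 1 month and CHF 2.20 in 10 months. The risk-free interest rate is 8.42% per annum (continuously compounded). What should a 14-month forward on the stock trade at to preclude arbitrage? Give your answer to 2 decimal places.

CHF 228.91

PV(dividends) I = 2.20·e^(−0.0842·1/12) + 2.20·e^(−0.0842·10/12)
I = 2.1846 + 2.0509 = 4.2355
F = (S − I)·e^(rT) = (211.73 − 4.2355) · e^(0.0842·14/12)
= 207.4945 · e^0.098233 = 207.4945 × 1.103220 = CHF 228.91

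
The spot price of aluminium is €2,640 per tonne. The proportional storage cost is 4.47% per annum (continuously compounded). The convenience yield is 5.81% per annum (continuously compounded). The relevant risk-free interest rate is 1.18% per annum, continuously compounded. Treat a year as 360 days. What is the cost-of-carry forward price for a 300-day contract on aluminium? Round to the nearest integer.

€2,636 per tonne

Net carry = r + u − y = 0.0118 + 0.0447 − 0.0581 = -0.0016
F = S·e^((r+u−y)T) = 2640 · e^(-0.0016 × 300/360) = 2640 · e^-0.001333
= 2640 × 0.998668 = €2,636 per tonne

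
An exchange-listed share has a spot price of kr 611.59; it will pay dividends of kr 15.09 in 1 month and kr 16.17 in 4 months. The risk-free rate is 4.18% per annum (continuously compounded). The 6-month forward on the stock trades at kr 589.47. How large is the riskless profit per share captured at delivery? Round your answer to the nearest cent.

kr 3.40 per share

PV(dividends) I = 15.09·e^(−0.0418·1/12) + 16.17·e^(−0.0418·4/12) = 30.9838
Fair forward F* = (S − I)·e^(rT) = (611.59 − 30.9838)·e^0.020900 = 580.6062 × 1.021120 = 592.8686
Market kr 589.47 < fair 592.8686: forward underpriced → reverse cash-and-carry (short the stock, invest proceeds at r, pay the dividends, go long the forward).
Profit at T = |F_mkt − F*| = |589.47 − 592.8686| = kr 3.40 per share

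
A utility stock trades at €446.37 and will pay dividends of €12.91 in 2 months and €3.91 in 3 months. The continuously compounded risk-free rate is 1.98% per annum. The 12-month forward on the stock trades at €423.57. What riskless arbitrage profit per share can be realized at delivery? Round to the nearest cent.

PV(dividends) I = 12.91·e^(−0.0198·2/12) + 3.91·e^(−0.0198·3/12) = 16.7582
Fair forward F* = (S − I)·e^(rT) = (446.37 − 16.7582)·e^0.019800 = 429.6118 × 1.019997 = 438.2027
Market €423.57 < fair 438.2027: forward underpriced → reverse cash-and-carry (short the stock, invest proceeds at r, pay the dividends, go long the forward).
Profit at T = |F_mkt − F*| = |423.57 − 438.2027| = €14.63 per share

€14.63 per share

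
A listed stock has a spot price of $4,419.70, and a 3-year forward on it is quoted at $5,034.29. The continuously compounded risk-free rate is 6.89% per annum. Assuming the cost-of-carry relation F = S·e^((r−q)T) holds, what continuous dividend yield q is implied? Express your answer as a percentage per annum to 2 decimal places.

2.55%

From F = S·e^((r−q)T): (r − q) = ln(F/S)/T
ln(5034.29/4419.70) = ln(1.139057) = 0.130201
(r − q) = 0.130201 / (3) = 0.043400
q = r − ln(F/S)/T = 0.0689 − 0.043400 = 0.025500
q = 2.55%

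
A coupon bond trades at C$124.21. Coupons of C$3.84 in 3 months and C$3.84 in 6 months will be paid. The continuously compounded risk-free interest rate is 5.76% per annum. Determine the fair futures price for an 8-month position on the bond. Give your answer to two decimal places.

C$121.26

PV(coupons) I = 3.84·e^(−0.0576·3/12) + 3.84·e^(−0.0576·6/12)
I = 3.7851 + 3.7310 = 7.5161
F = (S − I)·e^(rT) = (124.21 − 7.5161) · e^(0.0576·8/12)
= 116.6939 · e^0.038400 = 116.6939 × 1.039147 = C$121.26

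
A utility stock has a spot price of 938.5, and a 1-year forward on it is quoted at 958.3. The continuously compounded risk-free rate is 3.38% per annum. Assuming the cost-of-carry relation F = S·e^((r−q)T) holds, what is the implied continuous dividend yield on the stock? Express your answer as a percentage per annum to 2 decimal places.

1.29%

From F = S·e^((r−q)T): (r − q) = ln(F/S)/T
ln(958.3/938.5) = ln(1.021097) = 0.020878
(r − q) = 0.020878 / (1) = 0.020878
q = r − ln(F/S)/T = 0.0338 − 0.020878 = 0.012922
q = 1.29%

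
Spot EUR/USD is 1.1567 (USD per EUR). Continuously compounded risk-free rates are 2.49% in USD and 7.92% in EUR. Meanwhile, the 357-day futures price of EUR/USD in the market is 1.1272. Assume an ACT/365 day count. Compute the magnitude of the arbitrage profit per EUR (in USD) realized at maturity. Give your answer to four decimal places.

Fair futures: F* = S·e^(carry·T), with carry = (r_USD − r_EUR) = 0.0249 − 0.0792 = -0.0543
F* = 1.1567 · e^(-0.0543 × 357/365) = 1.1567 · e^-0.053110 = 1.1567 × 0.948276 = 1.0969
Market 1.1272 > fair 1.0969: forward overpriced → cash-and-carry (buy spot, short the forward).
At maturity, profit = |F_mkt − F*| = |1.1272 − 1.0969| = 0.0303 per EUR (in USD)

0.0303 per EUR (in USD)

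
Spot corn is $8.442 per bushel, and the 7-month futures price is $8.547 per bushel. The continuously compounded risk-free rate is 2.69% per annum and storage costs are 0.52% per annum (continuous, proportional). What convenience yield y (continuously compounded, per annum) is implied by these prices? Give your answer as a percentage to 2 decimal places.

F = S·e^((r+u−y)T) ⇒ (r+u−y) = ln(F/S)/T
ln(8.547/8.442) = 0.012361; /T ⇒ 0.021190
y = r + u − ln(F/S)/T = 0.0269 + 0.0052 − 0.021190 = 0.010910
y = 1.09%

1.09%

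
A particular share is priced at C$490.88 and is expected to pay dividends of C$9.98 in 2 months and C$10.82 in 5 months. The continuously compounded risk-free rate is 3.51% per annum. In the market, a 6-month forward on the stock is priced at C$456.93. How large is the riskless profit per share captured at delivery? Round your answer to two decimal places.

PV(dividends) I = 9.98·e^(−0.0351·2/12) + 10.82·e^(−0.0351·5/12) = 20.5847
Fair forward F* = (S − I)·e^(rT) = (490.88 − 20.5847)·e^0.017550 = 470.2953 × 1.017705 = 478.6219
Market C$456.93 < fair 478.6219: forward underpriced → reverse cash-and-carry (short the stock, invest proceeds at r, pay the dividends, go long the forward).
Profit at T = |F_mkt − F*| = |456.93 − 478.6219| = C$21.69 per share

C$21.69 per share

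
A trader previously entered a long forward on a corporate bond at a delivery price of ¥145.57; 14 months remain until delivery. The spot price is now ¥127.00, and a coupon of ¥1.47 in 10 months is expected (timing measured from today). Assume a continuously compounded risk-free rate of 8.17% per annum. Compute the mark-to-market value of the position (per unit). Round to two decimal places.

-¥6.71

PV(remaining coupons) I = 1.47·e^(−0.0817·10/12) = 1.3732
Current forward F = (S − I)·e^(rT) = (127.00 − 1.3732)·e^(0.0817·14/12) = 125.6268 × 1.100007 = 138.1904
Value (long) = (F − K)·e^(−rT) = (138.1904 − 145.57) × 0.909085 = -6.7087
Value = -¥6.71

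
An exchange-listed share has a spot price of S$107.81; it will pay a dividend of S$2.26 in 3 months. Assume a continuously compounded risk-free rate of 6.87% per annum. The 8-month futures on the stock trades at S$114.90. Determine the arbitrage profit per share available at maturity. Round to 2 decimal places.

S$4.36 per share

PV(dividends) I = 2.26·e^(−0.0687·3/12) = 2.2215
Fair futures F* = (S − I)·e^(rT) = (107.81 − 2.2215)·e^0.045800 = 105.5885 × 1.046865 = 110.5369
Market S$114.90 > fair 110.5369: forward overpriced → cash-and-carry (borrow at r, buy the stock and collect the dividends, short the forward).
Profit at T = |F_mkt − F*| = |114.90 − 110.5369| = S$4.36 per share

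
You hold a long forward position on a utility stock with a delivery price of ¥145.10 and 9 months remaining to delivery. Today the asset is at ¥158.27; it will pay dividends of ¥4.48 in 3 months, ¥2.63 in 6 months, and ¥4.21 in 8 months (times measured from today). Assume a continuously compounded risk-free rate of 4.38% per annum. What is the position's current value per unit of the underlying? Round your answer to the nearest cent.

PV(remaining dividends) I = 4.48·e^(−0.0438·3/12) + 2.63·e^(−0.0438·6/12) + 4.21·e^(−0.0438·8/12) = 11.0931
Current forward F = (S − I)·e^(rT) = (158.27 − 11.0931)·e^(0.0438·9/12) = 147.1769 × 1.033396 = 152.0920
Value (long) = (F − K)·e^(−rT) = (152.0920 − 145.10) × 0.967684 = 6.7660
Value = ¥6.77

¥6.77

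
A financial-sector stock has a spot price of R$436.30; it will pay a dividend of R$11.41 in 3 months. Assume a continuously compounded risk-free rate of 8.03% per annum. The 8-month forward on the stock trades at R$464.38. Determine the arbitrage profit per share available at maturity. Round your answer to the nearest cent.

R$15.89 per share

PV(dividends) I = 11.41·e^(−0.0803·3/12) = 11.1832
Fair forward F* = (S − I)·e^(rT) = (436.30 − 11.1832)·e^0.053533 = 425.1168 × 1.054992 = 448.4948
Market R$464.38 > fair 448.4948: forward overpriced → cash-and-carry (borrow at r, buy the stock and collect the dividends, short the forward).
Profit at T = |F_mkt − F*| = |464.38 − 448.4948| = R$15.89 per share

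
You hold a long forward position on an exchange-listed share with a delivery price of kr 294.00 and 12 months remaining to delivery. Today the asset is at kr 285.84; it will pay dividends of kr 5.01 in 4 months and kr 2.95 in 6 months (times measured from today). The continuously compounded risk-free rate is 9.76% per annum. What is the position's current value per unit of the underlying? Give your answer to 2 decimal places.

PV(remaining dividends) I = 5.01·e^(−0.0976·4/12) + 2.95·e^(−0.0976·6/12) = 7.6591
Current forward F = (S − I)·e^(rT) = (285.84 − 7.6591)·e^(0.0976·12/12) = 278.1809 × 1.102522 = 306.7006
Value (long) = (F − K)·e^(−rT) = (306.7006 − 294.00) × 0.907012 = 11.5196
Value = kr 11.52

kr 11.52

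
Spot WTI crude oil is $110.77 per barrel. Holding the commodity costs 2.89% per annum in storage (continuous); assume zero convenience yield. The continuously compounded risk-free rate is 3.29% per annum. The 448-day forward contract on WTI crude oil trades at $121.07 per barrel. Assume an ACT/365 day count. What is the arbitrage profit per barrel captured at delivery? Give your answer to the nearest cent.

Fair forward: F* = S·e^(carry·T), with carry = (r + u) = 0.0329 + 0.0289 = 0.0618
F* = 110.77 · e^(0.0618 × 448/365) = 110.77 · e^0.075853 = 110.77 × 1.078804 = $119.4991
Market $121.07 > fair $119.4991: forward overpriced → cash-and-carry (buy spot, short the forward).
At maturity, profit = |F_mkt − F*| = |121.07 − 119.4991| = $1.57 per barrel

$1.57 per barrel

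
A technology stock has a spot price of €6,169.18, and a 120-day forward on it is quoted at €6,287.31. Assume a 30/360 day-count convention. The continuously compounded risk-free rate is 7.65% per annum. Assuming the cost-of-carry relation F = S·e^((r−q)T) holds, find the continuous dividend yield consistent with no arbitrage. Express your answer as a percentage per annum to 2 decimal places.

From F = S·e^((r−q)T): (r − q) = ln(F/S)/T
ln(6287.31/6169.18) = ln(1.019148) = 0.018967
(r − q) = 0.018967 / (120/360) = 0.056901
q = r − ln(F/S)/T = 0.0765 − 0.056901 = 0.019599
q = 1.96%

1.96%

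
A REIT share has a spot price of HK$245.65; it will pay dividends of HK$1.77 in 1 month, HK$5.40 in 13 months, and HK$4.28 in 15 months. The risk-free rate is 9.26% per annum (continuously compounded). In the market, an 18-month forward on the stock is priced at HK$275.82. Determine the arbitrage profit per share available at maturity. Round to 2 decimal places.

PV(dividends) I = 1.77·e^(−0.0926·1/12) + 5.40·e^(−0.0926·13/12) + 4.28·e^(−0.0926·15/12) = 10.4532
Fair forward F* = (S − I)·e^(rT) = (245.65 − 10.4532)·e^0.138900 = 235.1968 × 1.149009 = 270.2432
Market HK$275.82 > fair 270.2432: forward overpriced → cash-and-carry (borrow at r, buy the stock and collect the dividends, short the forward).
Profit at T = |F_mkt − F*| = |275.82 − 270.2432| = HK$5.58 per share

HK$5.58 per share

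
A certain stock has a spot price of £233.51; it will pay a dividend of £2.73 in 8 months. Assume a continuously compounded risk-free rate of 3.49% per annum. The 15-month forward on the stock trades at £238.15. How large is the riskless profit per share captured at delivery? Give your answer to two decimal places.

£2.99 per share

PV(dividends) I = 2.73·e^(−0.0349·8/12) = 2.6672
Fair forward F* = (S − I)·e^(rT) = (233.51 − 2.6672)·e^0.043625 = 230.8428 × 1.044591 = 241.1363
Market £238.15 < fair 241.1363: forward underpriced → reverse cash-and-carry (short the stock, invest proceeds at r, pay the dividends, go long the forward).
Profit at T = |F_mkt − F*| = |238.15 − 241.1363| = £2.99 per share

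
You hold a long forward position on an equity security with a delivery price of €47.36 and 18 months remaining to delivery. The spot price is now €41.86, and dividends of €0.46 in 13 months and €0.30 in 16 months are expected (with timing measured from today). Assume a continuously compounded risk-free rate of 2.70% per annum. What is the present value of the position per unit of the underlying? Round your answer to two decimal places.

-€4.36

PV(remaining dividends) I = 0.46·e^(−0.0270·13/12) + 0.30·e^(−0.0270·16/12) = 0.7361
Current forward F = (S − I)·e^(rT) = (41.86 − 0.7361)·e^(0.0270·18/12) = 41.1239 × 1.041331 = 42.8236
Value (long) = (F − K)·e^(−rT) = (42.8236 − 47.36) × 0.960309 = -4.3563
Value = -€4.36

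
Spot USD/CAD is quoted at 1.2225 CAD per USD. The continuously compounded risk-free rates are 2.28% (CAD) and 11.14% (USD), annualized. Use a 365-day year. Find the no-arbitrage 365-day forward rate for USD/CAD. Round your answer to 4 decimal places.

F = S·e^((r_CAD − r_USD)T) = 1.2225 · e^((0.0228 − 0.1114) × 365/365)
= 1.2225 · e^-0.088600 = 1.2225 × 0.915212
F = 1.1188 CAD per USD

1.1188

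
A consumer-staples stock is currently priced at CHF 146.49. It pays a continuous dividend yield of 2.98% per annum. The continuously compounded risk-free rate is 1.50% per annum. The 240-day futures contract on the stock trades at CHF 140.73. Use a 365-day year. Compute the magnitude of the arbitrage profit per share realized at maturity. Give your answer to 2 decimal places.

CHF 4.34 per share

Fair futures: F* = S·e^(carry·T), with carry = (r − q) = 0.0150 − 0.0298 = -0.0148
F* = 146.49 · e^(-0.0148 × 240/365) = 146.49 · e^-0.009732 = 146.49 × 0.990315 = CHF 145.0712
Market CHF 140.73 < fair CHF 145.0712: forward underpriced → reverse cash-and-carry (short spot, go long the forward).
At maturity, profit = |F_mkt − F*| = |140.73 − 145.0712| = CHF 4.34 per share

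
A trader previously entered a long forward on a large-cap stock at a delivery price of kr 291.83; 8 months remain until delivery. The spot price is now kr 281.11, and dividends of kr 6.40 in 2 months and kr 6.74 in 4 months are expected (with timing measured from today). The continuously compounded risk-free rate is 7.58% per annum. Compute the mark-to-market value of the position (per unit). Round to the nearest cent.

PV(remaining dividends) I = 6.40·e^(−0.0758·2/12) + 6.74·e^(−0.0758·4/12) = 12.8915
Current forward F = (S − I)·e^(rT) = (281.11 − 12.8915)·e^(0.0758·8/12) = 268.2185 × 1.051832 = 282.1208
Value (long) = (F − K)·e^(−rT) = (282.1208 − 291.83) × 0.950722 = -9.2308
Value = -kr 9.23

-kr 9.23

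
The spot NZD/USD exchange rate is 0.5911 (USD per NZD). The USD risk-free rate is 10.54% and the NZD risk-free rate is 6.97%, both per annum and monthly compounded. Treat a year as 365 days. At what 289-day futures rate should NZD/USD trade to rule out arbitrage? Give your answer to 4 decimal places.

By covered interest parity, F = S · (1+r_USD/12)^(12T) / (1+r_NZD/12)^(12T)
= 0.5911 × 1.086639 / 1.056570 = 0.5911 × 1.028459
F = 0.6079 USD per NZD

0.6079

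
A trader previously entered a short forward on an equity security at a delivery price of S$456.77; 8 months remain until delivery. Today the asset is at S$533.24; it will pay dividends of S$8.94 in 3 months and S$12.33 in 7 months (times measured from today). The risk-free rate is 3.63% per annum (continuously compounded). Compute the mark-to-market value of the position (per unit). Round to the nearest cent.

-S$66.46

PV(remaining dividends) I = 8.94·e^(−0.0363·3/12) + 12.33·e^(−0.0363·7/12) = 20.9309
Current forward F = (S − I)·e^(rT) = (533.24 − 20.9309)·e^(0.0363·8/12) = 512.3091 × 1.024495 = 524.8581
Value (long) = (F − K)·e^(−rT) = (524.8581 − 456.77) × 0.976090 = 66.4601
Short position value = −(long value) = -S$66.46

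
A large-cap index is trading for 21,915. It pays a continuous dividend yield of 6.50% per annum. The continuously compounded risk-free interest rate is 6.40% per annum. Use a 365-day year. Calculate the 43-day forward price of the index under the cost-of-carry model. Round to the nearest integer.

21,912

F = S·e^((r − q)T) = 21915 · e^((0.0640 − 0.0650) × 43/365)
= 21915 · e^-0.000118 = 21915 × 0.999882
F = 21,912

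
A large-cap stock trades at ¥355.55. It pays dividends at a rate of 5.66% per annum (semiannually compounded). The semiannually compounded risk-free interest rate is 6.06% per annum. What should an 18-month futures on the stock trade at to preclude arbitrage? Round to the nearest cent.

F = S · (1+r/2)^(2T) / (1+q/2)^(2T)
= 355.55 × 1.093682 / 1.087325 = 355.55 × 1.005846
F = ¥357.63

¥357.63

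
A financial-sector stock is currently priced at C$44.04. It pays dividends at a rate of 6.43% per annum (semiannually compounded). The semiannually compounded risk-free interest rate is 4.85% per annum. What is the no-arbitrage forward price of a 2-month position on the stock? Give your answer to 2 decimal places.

F = S · (1+r/2)^(2T) / (1+q/2)^(2T)
= 44.04 × 1.008019 / 1.010604 = 44.04 × 0.997442
F = C$43.93

C$43.93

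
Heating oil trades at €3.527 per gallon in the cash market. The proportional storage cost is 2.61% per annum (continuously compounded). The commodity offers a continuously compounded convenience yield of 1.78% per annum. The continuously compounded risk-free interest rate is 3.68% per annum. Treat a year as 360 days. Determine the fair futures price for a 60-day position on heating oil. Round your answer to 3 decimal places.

€3.554 per gallon

Net carry = r + u − y = 0.0368 + 0.0261 − 0.0178 = 0.0451
F = S·e^((r+u−y)T) = 3.527 · e^(0.0451 × 60/360) = 3.527 · e^0.007517
= 3.527 × 1.007545 = €3.554 per gallon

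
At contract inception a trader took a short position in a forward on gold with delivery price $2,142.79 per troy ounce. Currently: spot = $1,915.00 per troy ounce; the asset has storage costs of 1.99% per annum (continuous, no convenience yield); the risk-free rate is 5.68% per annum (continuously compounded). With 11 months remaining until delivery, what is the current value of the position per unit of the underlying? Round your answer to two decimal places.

Current fair forward for the remaining 11 months: F = S·e^((r + u)·T), (r + u) = 0.0568 + 0.0199 = 0.0767
F = 1915.00 · e^(0.0767 × 11/12) = 1915.00 × 1.07283892 = 2054.4865
Value of long forward = (F − K)·e^(−rT) = (2054.4865 − 2142.79) · e^(−0.0568·11/12)
= -88.3035 × 0.94926558 = -83.82
Short position value = −(long value) = $83.82

$83.82 per troy ounce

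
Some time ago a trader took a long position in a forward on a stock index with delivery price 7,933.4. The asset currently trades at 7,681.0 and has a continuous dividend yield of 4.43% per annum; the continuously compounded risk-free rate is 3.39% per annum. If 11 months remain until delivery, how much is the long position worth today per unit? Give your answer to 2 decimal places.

-315.33

Current fair forward for the remaining 11 months: F = S·e^((r − q)·T), (r − q) = 0.0339 − 0.0443 = -0.0104
F = 7681.0 · e^(-0.0104 × 11/12) = 7681.0 × 0.99051196 = 7608.1224
Value of long forward = (F − K)·e^(−rT) = (7608.1224 − 7933.4) · e^(−0.0339·11/12)
= -325.2776 × 0.96940287 = -315.33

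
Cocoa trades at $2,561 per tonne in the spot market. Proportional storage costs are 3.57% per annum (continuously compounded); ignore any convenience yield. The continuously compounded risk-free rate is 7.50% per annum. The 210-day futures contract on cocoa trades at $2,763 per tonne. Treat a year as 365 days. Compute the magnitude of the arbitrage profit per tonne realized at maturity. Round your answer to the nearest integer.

$34 per tonne

Fair futures: F* = S·e^(carry·T), with carry = (r + u) = 0.0750 + 0.0357 = 0.1107
F* = 2561 · e^(0.1107 × 210/365) = 2561 · e^0.063690 = 2561 × 1.065762 = $2729.4165
Market $2763 > fair $2729.4165: forward overpriced → cash-and-carry (buy spot, short the forward).
At maturity, profit = |F_mkt − F*| = |2763 − 2729.4165| = $34 per tonne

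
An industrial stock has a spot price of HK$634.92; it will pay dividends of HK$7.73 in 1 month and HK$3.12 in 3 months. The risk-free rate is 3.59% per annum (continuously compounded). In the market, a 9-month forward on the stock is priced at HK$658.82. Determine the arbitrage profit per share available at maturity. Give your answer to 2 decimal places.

HK$17.67 per share

PV(dividends) I = 7.73·e^(−0.0359·1/12) + 3.12·e^(−0.0359·3/12) = 10.7990
Fair forward F* = (S − I)·e^(rT) = (634.92 − 10.7990)·e^0.026925 = 624.1210 × 1.027291 = 641.1539
Market HK$658.82 > fair 641.1539: forward overpriced → cash-and-carry (borrow at r, buy the stock and collect the dividends, short the forward).
Profit at T = |F_mkt − F*| = |658.82 − 641.1539| = HK$17.67 per share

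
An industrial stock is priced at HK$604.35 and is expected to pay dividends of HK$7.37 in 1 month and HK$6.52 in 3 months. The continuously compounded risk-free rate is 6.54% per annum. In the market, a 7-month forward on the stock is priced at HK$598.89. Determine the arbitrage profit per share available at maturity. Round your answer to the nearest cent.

HK$14.68 per share

PV(dividends) I = 7.37·e^(−0.0654·1/12) + 6.52·e^(−0.0654·3/12) = 13.7442
Fair forward F* = (S − I)·e^(rT) = (604.35 − 13.7442)·e^0.038150 = 590.6058 × 1.038887 = 613.5727
Market HK$598.89 < fair 613.5727: forward underpriced → reverse cash-and-carry (short the stock, invest proceeds at r, pay the dividends, go long the forward).
Profit at T = |F_mkt − F*| = |598.89 − 613.5727| = HK$14.68 per share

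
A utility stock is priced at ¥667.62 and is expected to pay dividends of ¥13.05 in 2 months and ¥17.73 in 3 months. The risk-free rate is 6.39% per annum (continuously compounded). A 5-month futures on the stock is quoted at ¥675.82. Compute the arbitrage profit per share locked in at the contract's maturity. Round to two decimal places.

¥21.37 per share

PV(dividends) I = 13.05·e^(−0.0639·2/12) + 17.73·e^(−0.0639·3/12) = 30.3608
Fair futures F* = (S − I)·e^(rT) = (667.62 − 30.3608)·e^0.026625 = 637.2592 × 1.026983 = 654.4544
Market ¥675.82 > fair 654.4544: forward overpriced → cash-and-carry (borrow at r, buy the stock and collect the dividends, short the forward).
Profit at T = |F_mkt − F*| = |675.82 − 654.4544| = ¥21.37 per share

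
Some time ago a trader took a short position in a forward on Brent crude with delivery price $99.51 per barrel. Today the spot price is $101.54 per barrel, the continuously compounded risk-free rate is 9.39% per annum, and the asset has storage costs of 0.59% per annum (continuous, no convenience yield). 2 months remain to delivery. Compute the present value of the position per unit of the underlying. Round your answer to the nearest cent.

Current fair forward for the remaining 2 months: F = S·e^((r + u)·T), (r + u) = 0.0939 + 0.0059 = 0.0998
F = 101.54 · e^(0.0998 × 2/12) = 101.54 × 1.016772 = 103.2430
Value of long forward = (F − K)·e^(−rT) = (103.2430 − 99.51) · e^(−0.0939·2/12)
= 3.7330 × 0.984472 = 3.68
Short position value = −(long value) = -$3.68

-$3.68 per barrel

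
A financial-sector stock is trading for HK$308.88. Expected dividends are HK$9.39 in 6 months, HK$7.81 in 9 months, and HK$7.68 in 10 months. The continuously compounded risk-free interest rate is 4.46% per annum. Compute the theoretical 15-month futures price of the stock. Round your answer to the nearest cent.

PV(dividends) I = 9.39·e^(−0.0446·6/12) + 7.81·e^(−0.0446·9/12) + 7.68·e^(−0.0446·10/12)
I = 9.1829 + 7.5531 + 7.3998 = 24.1358
F = (S − I)·e^(rT) = (308.88 − 24.1358) · e^(0.0446·15/12)
= 284.7442 · e^0.055750 = 284.7442 × 1.057333 = HK$301.07

HK$301.07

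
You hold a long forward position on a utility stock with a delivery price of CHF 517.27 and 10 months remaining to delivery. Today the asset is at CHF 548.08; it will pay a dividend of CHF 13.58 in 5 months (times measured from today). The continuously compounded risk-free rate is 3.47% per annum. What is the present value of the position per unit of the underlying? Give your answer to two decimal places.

CHF 32.17

PV(remaining dividends) I = 13.58·e^(−0.0347·5/12) = 13.3851
Current forward F = (S − I)·e^(rT) = (548.08 − 13.3851)·e^(0.0347·10/12) = 534.6949 × 1.029339 = 550.3823
Value (long) = (F − K)·e^(−rT) = (550.3823 − 517.27) × 0.971497 = 32.1685
Value = CHF 32.17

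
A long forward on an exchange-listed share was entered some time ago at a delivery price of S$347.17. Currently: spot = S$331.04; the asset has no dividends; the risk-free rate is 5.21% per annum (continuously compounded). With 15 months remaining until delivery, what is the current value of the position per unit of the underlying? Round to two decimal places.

S$5.76

Current fair forward for the remaining 15 months: F = S·e^(r·T), r = 0.0521
F = 331.04 · e^(0.0521 × 15/12) = 331.04 × 1.067292 = 353.3163
Value of long forward = (F − K)·e^(−rT) = (353.3163 − 347.17) · e^(−0.0521·15/12)
= 6.1463 × 0.936950 = 5.76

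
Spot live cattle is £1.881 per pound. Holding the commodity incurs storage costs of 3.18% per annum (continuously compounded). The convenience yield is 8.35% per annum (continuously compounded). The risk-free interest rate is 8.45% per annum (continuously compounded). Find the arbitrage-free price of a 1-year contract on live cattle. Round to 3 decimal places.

Net carry = r + u − y = 0.0845 + 0.0318 − 0.0835 = 0.0328
F = S·e^((r+u−y)T) = 1.881 · e^(0.0328 × 1) = 1.881 · e^0.032800
= 1.881 × 1.033344 = £1.944 per pound

£1.944 per pound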